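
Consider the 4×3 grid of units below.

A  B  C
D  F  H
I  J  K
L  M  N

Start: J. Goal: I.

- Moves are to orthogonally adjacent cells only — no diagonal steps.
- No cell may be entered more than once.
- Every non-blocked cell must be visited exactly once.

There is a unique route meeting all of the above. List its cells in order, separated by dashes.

J - F - D - A - B - C - H - K - N - M - L - I

Need to visit all 12 open cells exactly once, starting at J and ending at I.
Route from J: up to F, left to D, up to A, 2× right (reaching C), 3× down (reaching N), 2× left (reaching L), up to I — 11 moves in all.
Check: all 12 open cells covered.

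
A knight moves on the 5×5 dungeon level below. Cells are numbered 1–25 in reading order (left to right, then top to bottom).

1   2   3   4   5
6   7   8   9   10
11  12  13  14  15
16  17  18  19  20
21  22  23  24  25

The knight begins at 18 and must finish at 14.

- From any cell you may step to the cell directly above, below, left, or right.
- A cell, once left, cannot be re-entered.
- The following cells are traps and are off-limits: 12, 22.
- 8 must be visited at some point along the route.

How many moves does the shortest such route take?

Any route passes through 8 somewhere between 18 and 14. Summing Manhattan distances along the two legs (18 → 8 → 14) gives a lower bound of 2 + 2 = 4 moves.
A route of 4 moves achieves this: 18 → 13 → 8 → 9 → 14.
Since 4 matches the lower bound, it is optimal.

4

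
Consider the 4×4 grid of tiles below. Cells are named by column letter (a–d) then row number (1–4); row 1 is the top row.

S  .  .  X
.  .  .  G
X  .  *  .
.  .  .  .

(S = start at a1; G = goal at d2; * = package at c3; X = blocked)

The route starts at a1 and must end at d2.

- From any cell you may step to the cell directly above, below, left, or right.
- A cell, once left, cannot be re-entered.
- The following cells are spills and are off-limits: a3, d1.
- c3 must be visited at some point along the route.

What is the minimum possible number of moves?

6

Any route passes through c3 somewhere between a1 and d2. Summing Manhattan distances along the two legs (a1 → c3 → d2) gives a lower bound of 4 + 2 = 6 moves.
A route of 6 moves achieves this: a1 → a2 → b2 → b3 → c3 → c2 → d2.
Since 6 matches the lower bound, it is optimal.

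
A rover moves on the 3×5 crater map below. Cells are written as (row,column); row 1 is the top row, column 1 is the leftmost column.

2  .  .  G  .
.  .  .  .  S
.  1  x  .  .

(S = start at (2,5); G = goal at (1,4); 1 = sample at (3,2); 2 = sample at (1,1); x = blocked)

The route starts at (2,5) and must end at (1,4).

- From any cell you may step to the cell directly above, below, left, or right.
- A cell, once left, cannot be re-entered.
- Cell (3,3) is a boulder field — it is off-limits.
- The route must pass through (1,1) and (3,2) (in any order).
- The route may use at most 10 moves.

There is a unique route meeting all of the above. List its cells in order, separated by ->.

(2,5) -> (2,4) -> (2,3) -> (2,2) -> (3,2) -> (3,1) -> (2,1) -> (1,1) -> (1,2) -> (1,3) -> (1,4)

Any route must reach (1,1) and (3,2) and still end at (1,4) within 10 moves, so the order of the required stops is forced.
Route from (2,5): left 3 to (2,2), down 1 to (3,2), left 1 to (3,1), up 2 to (1,1), right 3 to (1,4) — 10 moves in all.
Check: all required cells visited; 10 ≤ 10 moves.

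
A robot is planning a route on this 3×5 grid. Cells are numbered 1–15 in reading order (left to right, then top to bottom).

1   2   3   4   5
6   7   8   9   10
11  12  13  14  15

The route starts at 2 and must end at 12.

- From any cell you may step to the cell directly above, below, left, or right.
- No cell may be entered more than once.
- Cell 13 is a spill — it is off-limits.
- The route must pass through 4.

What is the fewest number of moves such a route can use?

Any route passes through 4 somewhere between 2 and 12. Summing Manhattan distances along the two legs (2 → 4 → 12) gives a lower bound of 2 + 4 = 6 moves.
A route of 6 moves achieves this: 2 → 3 → 4 → 9 → 8 → 7 → 12.
Since 6 matches the lower bound, it is optimal.

6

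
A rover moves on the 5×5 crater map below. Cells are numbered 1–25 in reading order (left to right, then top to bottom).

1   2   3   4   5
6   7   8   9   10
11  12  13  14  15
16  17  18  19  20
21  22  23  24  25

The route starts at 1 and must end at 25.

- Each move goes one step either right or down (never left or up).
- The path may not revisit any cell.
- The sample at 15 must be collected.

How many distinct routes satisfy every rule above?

A right/down-only route from 1 to 25 makes exactly 4 down-moves and 4 right-moves in some order.
With no other constraints that would be C(8,4) = 70 routes.
Split at 15 and multiply the segment counts: 1→15: 15; 15→25: 1; product = 15.
That gives 15 routes.

15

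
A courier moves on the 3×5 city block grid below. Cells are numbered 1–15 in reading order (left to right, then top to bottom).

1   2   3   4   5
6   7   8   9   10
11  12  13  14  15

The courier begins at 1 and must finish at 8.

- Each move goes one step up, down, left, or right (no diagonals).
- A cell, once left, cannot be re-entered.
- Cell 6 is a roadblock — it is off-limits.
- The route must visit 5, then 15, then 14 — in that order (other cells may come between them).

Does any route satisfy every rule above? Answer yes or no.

One route that works: 1 → 2 → 3 → 4 → 5 → 10 → 15 → 14 → 9 → 8.

yes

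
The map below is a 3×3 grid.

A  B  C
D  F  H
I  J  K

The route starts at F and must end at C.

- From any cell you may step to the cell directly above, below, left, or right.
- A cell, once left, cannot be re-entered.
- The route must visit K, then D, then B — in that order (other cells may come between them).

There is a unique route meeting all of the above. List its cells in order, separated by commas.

The waypoints must appear in the order K, D, B, with no cell reused.
Route from F: right to H, down to K, 2× left (reaching I), 2× up (reaching A), 2× right (reaching C) — 8 moves in all.
Check: order respected (K at step 2, D at step 5, B at step 7).

F, H, K, J, I, D, A, B, C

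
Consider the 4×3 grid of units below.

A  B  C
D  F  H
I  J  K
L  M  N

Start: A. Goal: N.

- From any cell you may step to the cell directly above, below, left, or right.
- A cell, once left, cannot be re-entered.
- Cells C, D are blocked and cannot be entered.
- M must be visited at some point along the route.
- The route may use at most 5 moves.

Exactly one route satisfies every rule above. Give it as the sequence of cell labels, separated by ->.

A -> B -> F -> J -> M -> N

Any route must reach M and still end at N within 5 moves, so the order of the required stops is forced.
Route from A: right to B, 3× down (reaching M), right to N — 5 moves in all.
Check: all required cells visited; 5 ≤ 5 moves.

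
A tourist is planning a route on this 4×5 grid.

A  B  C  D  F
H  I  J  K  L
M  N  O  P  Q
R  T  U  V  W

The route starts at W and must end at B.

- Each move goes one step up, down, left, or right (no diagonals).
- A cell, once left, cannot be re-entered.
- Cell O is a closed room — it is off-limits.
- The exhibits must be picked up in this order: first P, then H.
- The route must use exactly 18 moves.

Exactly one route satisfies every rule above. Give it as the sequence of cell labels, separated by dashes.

The waypoints must appear in the order P, H, with no cell reused.
Route from W: up 3 to F, left 2 to C, down 1 to J, right 1 to K, down 2 to V, left 3 to R, up 1 to M, right 1 to N, up 1 to I, left 1 to H, up 1 to A, right 1 to B — 18 moves in all.
Check: order respected (P at step 8, H at step 16); 18 moves as required.

W - Q - L - F - D - C - J - K - P - V - U - T - R - M - N - I - H - A - B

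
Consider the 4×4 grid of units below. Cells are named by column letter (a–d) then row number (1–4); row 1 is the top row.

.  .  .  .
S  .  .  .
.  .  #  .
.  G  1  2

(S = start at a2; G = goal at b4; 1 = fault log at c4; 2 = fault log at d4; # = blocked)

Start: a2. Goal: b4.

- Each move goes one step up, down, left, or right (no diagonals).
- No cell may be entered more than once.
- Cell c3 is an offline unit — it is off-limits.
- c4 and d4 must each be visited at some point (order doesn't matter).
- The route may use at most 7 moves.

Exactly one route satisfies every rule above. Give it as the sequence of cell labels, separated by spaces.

a2 b2 c2 d2 d3 d4 c4 b4

The budget equals the shortest possible length, so every move has to be on a shortest route through the required cells.
Route from a2: 3× right (reaching d2), 2× down (reaching d4), 2× left (reaching b4) — 7 moves in all.
Check: all required cells visited; 7 ≤ 7 moves.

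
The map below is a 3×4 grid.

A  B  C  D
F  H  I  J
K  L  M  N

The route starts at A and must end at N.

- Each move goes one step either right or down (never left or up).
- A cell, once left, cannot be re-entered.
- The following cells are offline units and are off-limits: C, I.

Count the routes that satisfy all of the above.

A right/down-only route from A to N makes exactly 2 down-moves and 3 right-moves in some order.
With no other constraints that would be C(5,2) = 10 routes.
Subtract routes through each blocked cell (inclusion–exclusion for overlaps): − through C: 3 − through I: 6 + through C&I: 2 → 3.
That gives 3 routes.

3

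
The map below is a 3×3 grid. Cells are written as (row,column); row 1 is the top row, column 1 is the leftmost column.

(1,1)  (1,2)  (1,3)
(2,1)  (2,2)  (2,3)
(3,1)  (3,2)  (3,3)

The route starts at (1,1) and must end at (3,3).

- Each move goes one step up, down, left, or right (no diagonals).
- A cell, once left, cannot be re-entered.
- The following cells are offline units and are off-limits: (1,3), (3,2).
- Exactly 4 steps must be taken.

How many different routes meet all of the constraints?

2

Need simple routes of exactly 4 moves from (1,1) to (3,3) (Manhattan distance 4, so 0 moves are spent on a detour and 0 undoing it).
Enumerating: (1,1) (2,1) (2,2) (2,3) (3,3) | (1,1) (1,2) (2,2) (2,3) (3,3).
That gives 2 routes.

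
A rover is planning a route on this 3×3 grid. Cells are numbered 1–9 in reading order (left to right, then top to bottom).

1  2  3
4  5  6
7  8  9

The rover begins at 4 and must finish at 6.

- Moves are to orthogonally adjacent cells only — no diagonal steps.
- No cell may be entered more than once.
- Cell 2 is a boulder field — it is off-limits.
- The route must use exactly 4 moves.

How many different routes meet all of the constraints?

3

Need simple routes of exactly 4 moves from 4 to 6 (Manhattan distance 2, so 1 moves are spent on a detour and 1 undoing it).
Enumerating: 4 7 8 5 6 | 4 7 8 9 6 | 4 5 8 9 6.
That gives 3 routes.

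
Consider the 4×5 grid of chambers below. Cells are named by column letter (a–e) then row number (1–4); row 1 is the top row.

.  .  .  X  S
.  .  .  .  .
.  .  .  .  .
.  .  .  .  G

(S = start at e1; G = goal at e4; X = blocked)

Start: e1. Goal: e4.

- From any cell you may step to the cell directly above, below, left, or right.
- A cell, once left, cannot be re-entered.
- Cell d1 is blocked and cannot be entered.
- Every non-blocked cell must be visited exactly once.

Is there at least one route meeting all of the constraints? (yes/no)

Colour the cells like a checkerboard: each orthogonal step flips colour, so a Hamiltonian route alternates colours. Here there are 10 cells of one colour and 9 of the other, with start on the opposite colour to the goal — the counts and endpoints can't be arranged into an alternating sequence of length 19, so no Hamiltonian route exists.

no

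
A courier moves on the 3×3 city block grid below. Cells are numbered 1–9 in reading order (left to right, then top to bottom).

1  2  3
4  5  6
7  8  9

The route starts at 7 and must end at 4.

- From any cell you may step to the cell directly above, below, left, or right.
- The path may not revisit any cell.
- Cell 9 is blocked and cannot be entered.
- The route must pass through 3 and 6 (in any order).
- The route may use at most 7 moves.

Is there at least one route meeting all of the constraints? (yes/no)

One route that works: 7 → 8 → 5 → 6 → 3 → 2 → 1 → 4.

yes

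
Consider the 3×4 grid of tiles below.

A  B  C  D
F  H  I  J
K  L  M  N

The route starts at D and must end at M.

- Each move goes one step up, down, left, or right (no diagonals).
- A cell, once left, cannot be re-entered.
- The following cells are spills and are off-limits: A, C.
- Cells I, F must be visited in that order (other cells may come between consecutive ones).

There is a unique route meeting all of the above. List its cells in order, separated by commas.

The waypoints must appear in the order I, F, with no cell reused.
Route from D: down to J, 3× left (reaching F), down to K, 2× right (reaching M) — 7 moves in all.
Check: order respected (I at step 2, F at step 4).

D, J, I, H, F, K, L, M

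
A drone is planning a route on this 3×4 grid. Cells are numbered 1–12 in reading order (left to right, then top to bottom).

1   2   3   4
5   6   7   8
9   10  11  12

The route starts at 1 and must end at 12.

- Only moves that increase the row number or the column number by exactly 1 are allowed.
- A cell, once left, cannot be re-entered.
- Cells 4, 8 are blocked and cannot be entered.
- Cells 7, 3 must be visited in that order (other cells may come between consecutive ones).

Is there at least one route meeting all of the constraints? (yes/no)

3 lies above 7, so going from 7 to 3 would need an upward move — but moves only go right/down, so 7 cannot be visited before 3.

no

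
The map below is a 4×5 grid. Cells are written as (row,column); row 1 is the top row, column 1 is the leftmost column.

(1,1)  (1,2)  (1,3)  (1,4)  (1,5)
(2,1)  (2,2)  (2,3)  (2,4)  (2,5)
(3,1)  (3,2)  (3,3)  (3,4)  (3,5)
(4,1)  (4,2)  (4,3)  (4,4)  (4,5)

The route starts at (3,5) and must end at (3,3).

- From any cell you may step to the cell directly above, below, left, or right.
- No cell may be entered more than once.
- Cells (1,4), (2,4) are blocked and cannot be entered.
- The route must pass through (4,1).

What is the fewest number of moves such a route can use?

8

Any route passes through (4,1) somewhere between (3,5) and (3,3). Summing Manhattan distances along the two legs ((3,5) → (4,1) → (3,3)) gives a lower bound of 5 + 3 = 8 moves.
A route of 8 moves achieves this: (3,5) → (4,5) → (4,4) → (4,3) → (4,2) → (4,1) → (3,1) → (3,2) → (3,3).
Since 8 matches the lower bound, it is optimal.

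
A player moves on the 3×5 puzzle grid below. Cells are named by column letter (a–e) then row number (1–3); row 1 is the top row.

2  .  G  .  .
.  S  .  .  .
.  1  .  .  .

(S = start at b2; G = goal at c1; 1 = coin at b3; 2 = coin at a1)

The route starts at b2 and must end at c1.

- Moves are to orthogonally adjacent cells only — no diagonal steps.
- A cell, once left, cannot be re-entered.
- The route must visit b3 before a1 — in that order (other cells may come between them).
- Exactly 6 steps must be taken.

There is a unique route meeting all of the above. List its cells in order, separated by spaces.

b2 b3 a3 a2 a1 b1 c1

The waypoints must appear in the order b3, a1, with no cell reused.
Route from b2: down 1 to b3, left 1 to a3, up 2 to a1, right 2 to c1 — 6 moves in all.
Check: order respected (1 at step 1, 2 at step 4); 6 moves as required.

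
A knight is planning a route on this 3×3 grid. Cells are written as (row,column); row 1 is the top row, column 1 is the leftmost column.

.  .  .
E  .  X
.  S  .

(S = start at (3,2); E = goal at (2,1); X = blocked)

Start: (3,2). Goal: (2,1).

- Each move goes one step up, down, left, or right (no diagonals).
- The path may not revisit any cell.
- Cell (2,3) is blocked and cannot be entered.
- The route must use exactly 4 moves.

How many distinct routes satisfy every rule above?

Need simple routes of exactly 4 moves from (3,2) to (2,1) (Manhattan distance 2, so 1 moves are spent on a detour and 1 undoing it).
Enumerating: (3,2) (2,2) (1,2) (1,1) (2,1).
That gives 1 route.

1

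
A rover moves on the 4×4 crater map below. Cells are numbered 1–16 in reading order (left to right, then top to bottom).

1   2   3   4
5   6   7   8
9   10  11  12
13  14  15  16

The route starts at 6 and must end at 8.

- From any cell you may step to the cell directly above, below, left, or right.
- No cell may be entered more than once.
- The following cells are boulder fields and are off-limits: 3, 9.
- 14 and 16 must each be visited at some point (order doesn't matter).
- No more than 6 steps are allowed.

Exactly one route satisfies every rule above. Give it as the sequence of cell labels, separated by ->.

The 6-move cap with required stops at 14, 16 leaves no slack for detours.
Route from 6: down 2 to 14, right 2 to 16, up 2 to 8 — 6 moves in all.
Check: all required cells visited; 6 ≤ 6 moves.

6 -> 10 -> 14 -> 15 -> 16 -> 12 -> 8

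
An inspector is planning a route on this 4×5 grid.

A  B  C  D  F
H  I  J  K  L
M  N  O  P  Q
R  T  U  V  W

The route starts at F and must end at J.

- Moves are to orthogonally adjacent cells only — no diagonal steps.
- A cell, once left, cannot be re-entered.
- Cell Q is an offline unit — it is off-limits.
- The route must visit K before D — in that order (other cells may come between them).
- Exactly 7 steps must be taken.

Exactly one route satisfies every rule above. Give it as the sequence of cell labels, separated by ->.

F -> L -> K -> D -> C -> B -> I -> J

The waypoints must appear in the order K, D, with no cell reused.
Route from F: down to L, left to K, up to D, 2× left (reaching B), down to I, right to J — 7 moves in all.
Check: order respected (K at step 2, D at step 3); 7 moves as required.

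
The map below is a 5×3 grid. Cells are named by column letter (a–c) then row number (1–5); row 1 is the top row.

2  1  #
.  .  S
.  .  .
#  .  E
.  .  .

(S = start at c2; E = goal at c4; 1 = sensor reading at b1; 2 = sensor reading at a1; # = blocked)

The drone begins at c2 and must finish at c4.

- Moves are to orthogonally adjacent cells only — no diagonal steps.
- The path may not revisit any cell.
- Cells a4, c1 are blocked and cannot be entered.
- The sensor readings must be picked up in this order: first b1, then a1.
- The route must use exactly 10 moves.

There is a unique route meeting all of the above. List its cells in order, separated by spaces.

The waypoints must appear in the order b1, a1, with no cell reused.
Route from c2: left 1 to b2, up 1 to b1, left 1 to a1, down 2 to a3, right 1 to b3, down 2 to b5, right 1 to c5, up 1 to c4 — 10 moves in all.
Check: order respected (1 at step 2, 2 at step 3); 10 moves as required.

c2 b2 b1 a1 a2 a3 b3 b4 b5 c5 c4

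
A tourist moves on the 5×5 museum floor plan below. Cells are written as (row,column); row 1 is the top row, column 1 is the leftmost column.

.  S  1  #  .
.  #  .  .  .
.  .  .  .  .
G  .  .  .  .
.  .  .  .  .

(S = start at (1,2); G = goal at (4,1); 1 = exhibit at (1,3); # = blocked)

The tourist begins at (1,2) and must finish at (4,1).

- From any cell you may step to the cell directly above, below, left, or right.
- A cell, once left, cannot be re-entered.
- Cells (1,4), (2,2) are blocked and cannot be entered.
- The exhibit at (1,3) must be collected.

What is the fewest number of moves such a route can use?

Any route passes through (1,3) somewhere between (1,2) and (4,1). Summing Manhattan distances along the two legs ((1,2) → (1,3) → (4,1)) gives a lower bound of 1 + 5 = 6 moves.
A route of 6 moves achieves this: (1,2) → (1,3) → (2,3) → (3,3) → (4,3) → (4,2) → (4,1).
Since 6 matches the lower bound, it is optimal.

6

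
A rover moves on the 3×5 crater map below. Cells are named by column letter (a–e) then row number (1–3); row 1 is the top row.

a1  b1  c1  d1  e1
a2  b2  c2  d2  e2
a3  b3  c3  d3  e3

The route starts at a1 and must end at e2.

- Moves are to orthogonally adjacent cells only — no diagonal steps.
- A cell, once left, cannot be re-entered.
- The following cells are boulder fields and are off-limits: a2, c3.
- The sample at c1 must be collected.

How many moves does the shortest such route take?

5

Any route passes through c1 somewhere between a1 and e2. Summing Manhattan distances along the two legs (a1 → c1 → e2) gives a lower bound of 2 + 3 = 5 moves.
A route of 5 moves achieves this: a1 → b1 → c1 → c2 → d2 → e2.
Since 5 matches the lower bound, it is optimal.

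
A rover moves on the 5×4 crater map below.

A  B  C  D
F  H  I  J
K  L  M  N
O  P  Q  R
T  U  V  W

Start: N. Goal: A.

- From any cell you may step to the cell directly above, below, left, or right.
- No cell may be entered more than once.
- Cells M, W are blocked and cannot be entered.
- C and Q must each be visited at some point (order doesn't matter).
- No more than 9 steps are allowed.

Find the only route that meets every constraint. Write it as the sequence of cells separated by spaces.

Any route must reach C and Q and still end at A within 9 moves, so the order of the required stops is forced.
Route from N: down to R, 2× left (reaching P), 2× up (reaching H), right to I, up to C, 2× left (reaching A) — 9 moves in all.
Check: all required cells visited; 9 ≤ 9 moves.

N R Q P L H I C B A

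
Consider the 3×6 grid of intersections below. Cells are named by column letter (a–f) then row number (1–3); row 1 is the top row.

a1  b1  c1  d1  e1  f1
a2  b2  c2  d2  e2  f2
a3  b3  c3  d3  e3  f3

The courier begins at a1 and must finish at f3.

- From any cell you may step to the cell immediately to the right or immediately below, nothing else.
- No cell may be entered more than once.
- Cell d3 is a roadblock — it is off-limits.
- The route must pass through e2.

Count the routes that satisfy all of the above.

A right/down-only route from a1 to f3 makes exactly 2 down-moves and 5 right-moves in some order.
With no other constraints that would be C(7,2) = 21 routes.
Split at e2 and multiply the segment counts (each segment already excludes blocked cells): a1→e2: 5; e2→f3: 2; product = 10.
That gives 10 routes.

10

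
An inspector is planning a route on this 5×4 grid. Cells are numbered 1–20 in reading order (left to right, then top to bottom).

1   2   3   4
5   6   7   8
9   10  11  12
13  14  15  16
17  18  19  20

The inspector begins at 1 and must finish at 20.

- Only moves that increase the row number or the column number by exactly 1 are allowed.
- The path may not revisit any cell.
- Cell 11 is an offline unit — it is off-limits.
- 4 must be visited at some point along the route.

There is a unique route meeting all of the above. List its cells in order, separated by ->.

1 -> 2 -> 3 -> 4 -> 8 -> 12 -> 16 -> 20

Moves only go right or down, so the column and row indices never decrease.
Route from 1: right 3 to 4, down 4 to 20 — 7 moves in all.
Check: all required cells visited.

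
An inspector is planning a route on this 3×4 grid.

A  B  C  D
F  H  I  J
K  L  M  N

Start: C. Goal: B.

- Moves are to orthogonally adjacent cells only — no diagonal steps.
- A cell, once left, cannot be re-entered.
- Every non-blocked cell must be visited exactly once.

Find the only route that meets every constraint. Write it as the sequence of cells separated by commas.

C, D, J, N, M, I, H, L, K, F, A, B

Need to visit all 12 open cells exactly once, starting at C and ending at B.
Route from C: right 1 to D, down 2 to N, left 1 to M, up 1 to I, left 1 to H, down 1 to L, left 1 to K, up 2 to A, right 1 to B — 11 moves in all.
Check: all 12 open cells covered.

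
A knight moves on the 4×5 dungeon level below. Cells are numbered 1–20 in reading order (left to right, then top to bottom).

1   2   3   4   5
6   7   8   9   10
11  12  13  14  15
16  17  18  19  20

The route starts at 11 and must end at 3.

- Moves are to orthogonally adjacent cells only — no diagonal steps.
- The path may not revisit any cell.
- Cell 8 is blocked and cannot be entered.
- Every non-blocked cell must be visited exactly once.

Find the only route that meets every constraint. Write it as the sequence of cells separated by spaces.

11 16 17 18 19 20 15 10 5 4 9 14 13 12 7 6 1 2 3

Need to visit all 19 open cells exactly once, starting at 11 and ending at 3.
Cell 16 has only two open neighbours (11 and 17), so the path must pass straight through it: one of those is the cell it's entered from and the other is where it exits.
Route from 11: down 1 to 16, right 4 to 20, up 3 to 5, left 1 to 4, down 2 to 14, left 2 to 12, up 1 to 7, left 1 to 6, up 1 to 1, right 2 to 3 — 18 moves in all.
Check: all 19 open cells covered.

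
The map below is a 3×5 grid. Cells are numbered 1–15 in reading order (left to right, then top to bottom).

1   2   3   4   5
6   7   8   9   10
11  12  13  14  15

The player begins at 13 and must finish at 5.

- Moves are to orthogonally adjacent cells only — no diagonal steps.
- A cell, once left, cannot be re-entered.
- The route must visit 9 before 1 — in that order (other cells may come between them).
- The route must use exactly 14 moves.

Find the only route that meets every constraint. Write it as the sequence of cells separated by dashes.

The waypoints must appear in the order 9, 1, with no cell reused.
Route from 13: right 2 to 15, up 1 to 10, left 3 to 7, down 1 to 12, left 1 to 11, up 2 to 1, right 4 to 5 — 14 moves in all.
Check: order respected (9 at step 4, 1 at step 10); 14 moves as required.

13 - 14 - 15 - 10 - 9 - 8 - 7 - 12 - 11 - 6 - 1 - 2 - 3 - 4 - 5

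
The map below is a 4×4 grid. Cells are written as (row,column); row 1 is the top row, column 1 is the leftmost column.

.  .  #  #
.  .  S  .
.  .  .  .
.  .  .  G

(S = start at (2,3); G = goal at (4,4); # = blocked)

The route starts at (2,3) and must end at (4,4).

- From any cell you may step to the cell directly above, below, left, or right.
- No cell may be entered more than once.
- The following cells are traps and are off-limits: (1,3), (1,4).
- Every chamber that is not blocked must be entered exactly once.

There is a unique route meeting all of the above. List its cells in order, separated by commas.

Need to visit all 14 open cells exactly once, starting at (2,3) and ending at (4,4).
Route from (2,3): right 1 to (2,4), down 1 to (3,4), left 2 to (3,2), up 2 to (1,2), left 1 to (1,1), down 3 to (4,1), right 3 to (4,4) — 13 moves in all.
Check: all 14 open cells covered.

(2,3), (2,4), (3,4), (3,3), (3,2), (2,2), (1,2), (1,1), (2,1), (3,1), (4,1), (4,2), (4,3), (4,4)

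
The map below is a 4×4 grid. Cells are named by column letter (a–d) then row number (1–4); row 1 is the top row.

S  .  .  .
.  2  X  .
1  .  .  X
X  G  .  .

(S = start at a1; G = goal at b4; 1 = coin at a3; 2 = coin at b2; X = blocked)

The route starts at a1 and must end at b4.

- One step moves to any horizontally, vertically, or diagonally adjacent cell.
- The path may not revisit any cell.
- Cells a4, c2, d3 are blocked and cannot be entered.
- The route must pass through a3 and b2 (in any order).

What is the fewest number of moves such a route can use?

Any route passes through a3 and b2 in some order between a1 and b4. Summing Chebyshev distances along each leg and taking the cheapest ordering (a1 → b2 → a3 → b4) gives a lower bound of 1 + 1 + 1 = 3 moves.
A route of 3 moves achieves this: a1 → b2 → a3 → b4.
Since 3 matches the lower bound, it is optimal.

3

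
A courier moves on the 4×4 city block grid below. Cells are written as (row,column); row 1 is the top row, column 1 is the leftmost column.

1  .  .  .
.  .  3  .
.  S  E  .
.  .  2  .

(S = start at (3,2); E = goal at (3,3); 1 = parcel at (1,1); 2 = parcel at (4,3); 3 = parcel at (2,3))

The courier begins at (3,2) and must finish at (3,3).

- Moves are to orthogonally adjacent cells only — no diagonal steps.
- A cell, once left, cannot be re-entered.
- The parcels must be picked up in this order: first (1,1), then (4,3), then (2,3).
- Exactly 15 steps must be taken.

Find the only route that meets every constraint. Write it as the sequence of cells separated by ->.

The waypoints must appear in the order (1,1), (4,3), (2,3), with no cell reused.
Route from (3,2): up 2 to (1,2), left 1 to (1,1), down 3 to (4,1), right 3 to (4,4), up 3 to (1,4), left 1 to (1,3), down 2 to (3,3) — 15 moves in all.
Check: order respected (1 at step 3, 2 at step 8, 3 at step 14); 15 moves as required.

(3,2) -> (2,2) -> (1,2) -> (1,1) -> (2,1) -> (3,1) -> (4,1) -> (4,2) -> (4,3) -> (4,4) -> (3,4) -> (2,4) -> (1,4) -> (1,3) -> (2,3) -> (3,3)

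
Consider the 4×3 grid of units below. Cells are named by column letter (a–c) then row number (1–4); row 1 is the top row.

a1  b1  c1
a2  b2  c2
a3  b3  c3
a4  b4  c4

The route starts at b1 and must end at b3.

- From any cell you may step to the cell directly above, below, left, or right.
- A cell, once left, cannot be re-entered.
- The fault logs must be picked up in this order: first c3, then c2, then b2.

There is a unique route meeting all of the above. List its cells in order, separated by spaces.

b1 a1 a2 a3 a4 b4 c4 c3 c2 b2 b3

The waypoints must appear in the order c3, c2, b2, with no cell reused.
Route from b1: left 1 to a1, down 3 to a4, right 2 to c4, up 2 to c2, left 1 to b2, down 1 to b3 — 10 moves in all.
Check: order respected (c3 at step 7, c2 at step 8, b2 at step 9).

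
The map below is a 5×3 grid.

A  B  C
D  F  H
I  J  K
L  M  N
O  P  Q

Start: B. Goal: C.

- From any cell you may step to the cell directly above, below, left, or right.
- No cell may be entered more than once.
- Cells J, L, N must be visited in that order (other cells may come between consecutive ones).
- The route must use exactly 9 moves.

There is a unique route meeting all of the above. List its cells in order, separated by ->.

The waypoints must appear in the order J, L, N, with no cell reused.
Route from B: 2× down (reaching J), left to I, down to L, 2× right (reaching N), 3× up (reaching C) — 9 moves in all.
Check: order respected (J at step 2, L at step 4, N at step 6); 9 moves as required.

B -> F -> J -> I -> L -> M -> N -> K -> H -> C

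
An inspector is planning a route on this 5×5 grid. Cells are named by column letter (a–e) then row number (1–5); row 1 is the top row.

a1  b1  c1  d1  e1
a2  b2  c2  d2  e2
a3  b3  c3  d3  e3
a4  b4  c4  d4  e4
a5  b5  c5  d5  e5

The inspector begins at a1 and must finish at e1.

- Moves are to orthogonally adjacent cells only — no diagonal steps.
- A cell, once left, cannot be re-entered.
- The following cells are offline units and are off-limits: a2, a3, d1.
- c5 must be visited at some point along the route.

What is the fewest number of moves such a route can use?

12

Any route passes through c5 somewhere between a1 and e1. Summing Manhattan distances along the two legs (a1 → c5 → e1) gives a lower bound of 6 + 6 = 12 moves.
A route of 12 moves achieves this: a1 → b1 → b2 → b3 → b4 → b5 → c5 → c4 → c3 → c2 → d2 → e2 → e1.
Since 12 matches the lower bound, it is optimal.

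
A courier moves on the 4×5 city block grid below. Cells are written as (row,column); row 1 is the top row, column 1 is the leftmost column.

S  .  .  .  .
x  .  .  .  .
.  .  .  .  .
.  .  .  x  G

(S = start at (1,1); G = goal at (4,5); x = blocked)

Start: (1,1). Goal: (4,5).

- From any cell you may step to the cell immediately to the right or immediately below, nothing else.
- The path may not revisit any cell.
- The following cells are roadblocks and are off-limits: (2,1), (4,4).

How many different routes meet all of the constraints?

A right/down-only route from (1,1) to (4,5) makes exactly 3 down-moves and 4 right-moves in some order.
With no other constraints that would be C(7,3) = 35 routes.
Subtract routes through each blocked cell (inclusion–exclusion for overlaps): − through (2,1): 15 − through (4,4): 20 + through (2,1)&(4,4): 10 → 10.
That gives 10 routes.

10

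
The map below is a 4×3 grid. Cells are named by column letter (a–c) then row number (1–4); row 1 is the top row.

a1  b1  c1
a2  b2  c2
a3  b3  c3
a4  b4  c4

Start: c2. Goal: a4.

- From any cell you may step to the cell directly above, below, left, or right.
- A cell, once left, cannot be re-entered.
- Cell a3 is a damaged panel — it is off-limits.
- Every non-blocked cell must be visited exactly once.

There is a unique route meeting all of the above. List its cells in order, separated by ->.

c2 -> c1 -> b1 -> a1 -> a2 -> b2 -> b3 -> c3 -> c4 -> b4 -> a4

Need to visit all 11 open cells exactly once, starting at c2 and ending at a4.
Cell c4 has only two open neighbours (c3 and b4), so the path must pass straight through it: one of those is the cell it's entered from and the other is where it exits.
Route from c2: up to c1, 2× left (reaching a1), down to a2, right to b2, down to b3, right to c3, down to c4, 2× left (reaching a4) — 10 moves in all.
Check: all 11 open cells covered.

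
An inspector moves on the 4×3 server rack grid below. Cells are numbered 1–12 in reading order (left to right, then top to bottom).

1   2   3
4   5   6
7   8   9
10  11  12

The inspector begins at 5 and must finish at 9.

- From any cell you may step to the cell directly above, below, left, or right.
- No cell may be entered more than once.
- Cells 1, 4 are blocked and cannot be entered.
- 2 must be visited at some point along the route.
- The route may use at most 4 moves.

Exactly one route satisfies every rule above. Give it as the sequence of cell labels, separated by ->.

The 4-move cap with required stops at 2 leaves no slack for detours.
Route from 5: up 1 to 2, right 1 to 3, down 2 to 9 — 4 moves in all.
Check: all required cells visited; 4 ≤ 4 moves.

5 -> 2 -> 3 -> 6 -> 9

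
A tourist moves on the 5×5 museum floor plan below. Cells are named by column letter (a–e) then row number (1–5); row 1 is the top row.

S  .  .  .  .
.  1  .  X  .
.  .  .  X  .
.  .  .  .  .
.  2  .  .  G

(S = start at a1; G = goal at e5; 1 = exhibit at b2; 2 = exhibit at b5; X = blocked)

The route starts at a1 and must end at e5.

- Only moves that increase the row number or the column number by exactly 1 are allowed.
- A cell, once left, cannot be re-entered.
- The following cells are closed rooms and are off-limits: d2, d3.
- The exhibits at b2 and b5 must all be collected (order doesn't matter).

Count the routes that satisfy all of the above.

A right/down-only route from a1 to e5 makes exactly 4 down-moves and 4 right-moves in some order.
With no other constraints that would be C(8,4) = 70 routes.
A monotone route can only reach the required cells in the order b2, b5, so split there and multiply the segment counts (each segment already excludes blocked cells): a1→b2: 2; b2→b5: 1; b5→e5: 1; product = 2.
That gives 2 routes.

2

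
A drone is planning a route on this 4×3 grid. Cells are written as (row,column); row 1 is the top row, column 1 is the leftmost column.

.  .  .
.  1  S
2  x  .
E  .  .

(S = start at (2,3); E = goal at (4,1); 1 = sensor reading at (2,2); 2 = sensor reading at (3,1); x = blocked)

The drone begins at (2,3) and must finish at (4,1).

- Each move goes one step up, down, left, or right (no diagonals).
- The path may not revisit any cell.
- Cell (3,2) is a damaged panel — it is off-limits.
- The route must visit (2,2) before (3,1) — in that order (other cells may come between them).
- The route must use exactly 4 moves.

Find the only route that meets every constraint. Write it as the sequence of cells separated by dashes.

The waypoints must appear in the order (2,2), (3,1), with no cell reused.
Route from (2,3): left 2 to (2,1), down 2 to (4,1) — 4 moves in all.
Check: order respected (1 at step 1, 2 at step 3); 4 moves as required.

(2,3) - (2,2) - (2,1) - (3,1) - (4,1)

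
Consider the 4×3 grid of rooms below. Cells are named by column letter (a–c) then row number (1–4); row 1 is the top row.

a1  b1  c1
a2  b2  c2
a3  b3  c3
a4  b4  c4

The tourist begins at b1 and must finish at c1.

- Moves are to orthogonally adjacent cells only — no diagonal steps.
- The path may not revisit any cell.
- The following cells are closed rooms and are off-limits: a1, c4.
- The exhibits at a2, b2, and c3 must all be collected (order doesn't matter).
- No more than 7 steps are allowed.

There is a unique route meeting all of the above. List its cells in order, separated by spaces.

The budget equals the shortest possible length, so every move has to be on a shortest route through the required cells.
Route from b1: down 1 to b2, left 1 to a2, down 1 to a3, right 2 to c3, up 2 to c1 — 7 moves in all.
Check: all required cells visited; 7 ≤ 7 moves.

b1 b2 a2 a3 b3 c3 c2 c1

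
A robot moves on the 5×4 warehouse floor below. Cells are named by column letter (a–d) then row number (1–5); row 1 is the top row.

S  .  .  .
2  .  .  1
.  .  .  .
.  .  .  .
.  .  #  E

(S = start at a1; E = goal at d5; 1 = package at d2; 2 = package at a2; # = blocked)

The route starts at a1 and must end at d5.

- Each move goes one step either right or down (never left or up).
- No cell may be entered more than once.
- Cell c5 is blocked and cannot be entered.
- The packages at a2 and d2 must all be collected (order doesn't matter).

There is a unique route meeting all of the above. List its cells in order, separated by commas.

Moves only go right or down, so the column and row indices never decrease.
Route from a1: down to a2, 3× right (reaching d2), 3× down (reaching d5) — 7 moves in all.
Check: all required cells visited.

a1, a2, b2, c2, d2, d3, d4, d5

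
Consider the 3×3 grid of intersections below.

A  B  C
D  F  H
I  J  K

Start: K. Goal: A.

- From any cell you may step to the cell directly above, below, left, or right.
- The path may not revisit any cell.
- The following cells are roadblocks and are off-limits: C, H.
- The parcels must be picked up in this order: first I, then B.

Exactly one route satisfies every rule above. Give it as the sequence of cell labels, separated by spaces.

The waypoints must appear in the order I, B, with no cell reused.
Route from K: 2× left (reaching I), up to D, right to F, up to B, left to A — 6 moves in all.
Check: order respected (I at step 2, B at step 5).

K J I D F B A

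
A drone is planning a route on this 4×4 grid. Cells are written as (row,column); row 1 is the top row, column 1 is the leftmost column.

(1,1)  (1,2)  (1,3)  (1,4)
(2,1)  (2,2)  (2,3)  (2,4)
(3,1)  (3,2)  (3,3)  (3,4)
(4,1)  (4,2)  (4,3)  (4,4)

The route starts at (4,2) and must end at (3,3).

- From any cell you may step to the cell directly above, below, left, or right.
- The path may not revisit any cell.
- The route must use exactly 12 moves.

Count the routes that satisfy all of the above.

Need simple routes of exactly 12 moves from (4,2) to (3,3) (Manhattan distance 2, so 5 moves are spent on a detour and 5 undoing it).
Branch systematically from the start, pruning whenever the remaining move budget drops below the Manhattan distance to (3,3) or differs from it in parity. Grouping the completions by first move — via (3,2): 9; via (4,1): 14; via (4,3): 9 — and summing: 9 + 14 + 9 = 32.
That gives 32 routes.

32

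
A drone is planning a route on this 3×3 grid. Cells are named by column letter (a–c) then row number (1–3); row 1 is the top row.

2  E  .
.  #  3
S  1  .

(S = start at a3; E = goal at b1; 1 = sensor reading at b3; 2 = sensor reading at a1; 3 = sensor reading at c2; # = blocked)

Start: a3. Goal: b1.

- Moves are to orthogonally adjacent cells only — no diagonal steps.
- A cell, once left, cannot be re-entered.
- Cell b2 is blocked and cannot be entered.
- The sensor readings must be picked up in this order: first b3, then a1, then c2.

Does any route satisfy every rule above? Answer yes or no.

Even ignoring the required order, no revisit-free route from a3 to b1 manages to pass through all of b3, a1, and c2: branching out from a3, every path either misses one of them or, having collected them, can no longer reach b1 without re-entering a cell.

no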